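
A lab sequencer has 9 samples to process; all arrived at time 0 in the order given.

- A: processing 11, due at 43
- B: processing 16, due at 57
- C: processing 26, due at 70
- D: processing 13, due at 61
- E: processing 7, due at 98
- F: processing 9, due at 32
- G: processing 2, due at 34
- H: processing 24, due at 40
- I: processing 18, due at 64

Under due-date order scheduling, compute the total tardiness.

128

EDD (increasing due date): F G H A B D I C E.
F: 0→9, due 32, tardiness 0
G: 9→11, due 34, tardiness 0
H: 11→35, due 40, tardiness 0
A: 35→46, due 43, tardiness 3
B: 46→62, due 57, tardiness 5
D: 62→75, due 61, tardiness 14
I: 75→93, due 64, tardiness 29
C: 93→119, due 70, tardiness 49
E: 119→126, due 98, tardiness 28
Sum = 0+0+0+3+5+14+29+49+28 = 128.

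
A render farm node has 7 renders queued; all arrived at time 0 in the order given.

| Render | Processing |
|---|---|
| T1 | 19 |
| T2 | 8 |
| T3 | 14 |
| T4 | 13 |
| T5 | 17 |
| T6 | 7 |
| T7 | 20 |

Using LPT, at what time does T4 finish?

LPT (decreasing processing time): T7 T1 T5 T3 T4 T2 T6.
T7: 0→20
T1: 20→39
T5: 39→56
T3: 56→70
T4: 70→83

83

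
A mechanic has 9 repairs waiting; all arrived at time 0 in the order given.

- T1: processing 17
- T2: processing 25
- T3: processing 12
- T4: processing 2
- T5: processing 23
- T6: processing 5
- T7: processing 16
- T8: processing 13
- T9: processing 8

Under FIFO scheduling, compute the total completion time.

666

FIFO (arrival order): T1 T2 T3 T4 T5 T6 T7 T8 T9.
T1: 0→17
T2: 17→42
T3: 42→54
T4: 54→56
T5: 56→79
T6: 79→84
T7: 84→100
T8: 100→113
T9: 113→121
Sum = 17+42+54+56+79+84+100+113+121 = 666.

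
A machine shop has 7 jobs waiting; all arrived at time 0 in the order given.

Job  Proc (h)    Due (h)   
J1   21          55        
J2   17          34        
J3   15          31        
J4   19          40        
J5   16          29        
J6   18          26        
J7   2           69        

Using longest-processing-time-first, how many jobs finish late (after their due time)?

LPT (decreasing processing time): J1 J4 J6 J2 J5 J3 J7.
J1: 0→21, due 55, tardiness 0
J4: 21→40, due 40, tardiness 0
J6: 40→58, due 26, tardiness 32
J2: 58→75, due 34, tardiness 41
J5: 75→91, due 29, tardiness 62
J3: 91→106, due 31, tardiness 75
J7: 106→108, due 69, tardiness 39
Late jobs: 5.

5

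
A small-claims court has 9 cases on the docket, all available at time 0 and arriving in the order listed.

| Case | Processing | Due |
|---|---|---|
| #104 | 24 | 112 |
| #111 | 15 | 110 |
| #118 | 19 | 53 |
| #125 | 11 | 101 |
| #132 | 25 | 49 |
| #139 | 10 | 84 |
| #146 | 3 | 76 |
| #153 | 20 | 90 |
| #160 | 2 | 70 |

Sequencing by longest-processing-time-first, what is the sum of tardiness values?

198

LPT (decreasing processing time): #132 #104 #153 #118 #111 #125 #139 #146 #160.
#132: 0→25, due 49, tardiness 0
#104: 25→49, due 112, tardiness 0
#153: 49→69, due 90, tardiness 0
#118: 69→88, due 53, tardiness 35
#111: 88→103, due 110, tardiness 0
#125: 103→114, due 101, tardiness 13
#139: 114→124, due 84, tardiness 40
#146: 124→127, due 76, tardiness 51
#160: 127→129, due 70, tardiness 59
Sum = 0+0+0+35+0+13+40+51+59 = 198.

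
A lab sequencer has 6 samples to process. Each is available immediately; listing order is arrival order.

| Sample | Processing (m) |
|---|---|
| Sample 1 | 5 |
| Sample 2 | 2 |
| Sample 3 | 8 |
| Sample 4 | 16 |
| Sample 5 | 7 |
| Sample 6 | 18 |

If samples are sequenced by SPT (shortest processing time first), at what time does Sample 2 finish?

2

SPT (increasing processing time): Sample 2 Sample 1 Sample 5 Sample 3 Sample 4 Sample 6.
Sample 2: 0→2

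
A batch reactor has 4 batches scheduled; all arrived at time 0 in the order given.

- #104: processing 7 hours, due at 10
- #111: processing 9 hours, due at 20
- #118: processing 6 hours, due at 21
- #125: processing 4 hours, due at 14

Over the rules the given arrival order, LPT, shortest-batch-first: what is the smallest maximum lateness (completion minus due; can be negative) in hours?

7

FIFO (arrival order): #104 #111 #118 #125.
#104: 0→7, due 10, lateness -3
#111: 7→16, due 20, lateness -4
#118: 16→22, due 21, lateness 1
#125: 22→26, due 14, lateness 12
Maximum = 12.
LPT (decreasing processing time): #111 #104 #118 #125.
#111: 0→9, due 20, lateness -11
#104: 9→16, due 10, lateness 6
#118: 16→22, due 21, lateness 1
#125: 22→26, due 14, lateness 12
Maximum = 12.
SPT (increasing processing time): #125 #118 #104 #111.
#125: 0→4, due 14, lateness -10
#118: 4→10, due 21, lateness -11
#104: 10→17, due 10, lateness 7
#111: 17→26, due 20, lateness 6
Maximum = 7.
FIFO 12, LPT 12, SPT 7 → minimum 7.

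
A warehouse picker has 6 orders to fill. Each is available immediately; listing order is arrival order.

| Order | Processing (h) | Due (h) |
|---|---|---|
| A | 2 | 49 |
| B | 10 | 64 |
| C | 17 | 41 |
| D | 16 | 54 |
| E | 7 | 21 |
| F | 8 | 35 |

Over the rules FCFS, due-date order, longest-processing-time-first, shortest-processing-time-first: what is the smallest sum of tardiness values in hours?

0

FIFO (arrival order): A B C D E F.
A: 0→2, due 49, tardiness 0
B: 2→12, due 64, tardiness 0
C: 12→29, due 41, tardiness 0
D: 29→45, due 54, tardiness 0
E: 45→52, due 21, tardiness 31
F: 52→60, due 35, tardiness 25
Sum = 0+0+0+0+31+25 = 56.
EDD (increasing due date): E F C A D B.
E: 0→7, due 21, tardiness 0
F: 7→15, due 35, tardiness 0
C: 15→32, due 41, tardiness 0
A: 32→34, due 49, tardiness 0
D: 34→50, due 54, tardiness 0
B: 50→60, due 64, tardiness 0
Sum = 0+0+0+0+0+0 = 0.
LPT (decreasing processing time): C D B F E A.
C: 0→17, due 41, tardiness 0
D: 17→33, due 54, tardiness 0
B: 33→43, due 64, tardiness 0
F: 43→51, due 35, tardiness 16
E: 51→58, due 21, tardiness 37
A: 58→60, due 49, tardiness 11
Sum = 0+0+0+16+37+11 = 64.
SPT (increasing processing time): A E F B D C.
A: 0→2, due 49, tardiness 0
E: 2→9, due 21, tardiness 0
F: 9→17, due 35, tardiness 0
B: 17→27, due 64, tardiness 0
D: 27→43, due 54, tardiness 0
C: 43→60, due 41, tardiness 19
Sum = 0+0+0+0+0+19 = 19.
FIFO 56, EDD 0, LPT 64, SPT 19 → minimum 0.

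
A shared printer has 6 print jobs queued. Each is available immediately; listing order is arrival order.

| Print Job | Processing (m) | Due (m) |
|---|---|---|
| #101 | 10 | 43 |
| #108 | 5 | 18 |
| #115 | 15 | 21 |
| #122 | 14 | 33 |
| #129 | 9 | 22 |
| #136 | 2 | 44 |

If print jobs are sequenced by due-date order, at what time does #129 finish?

EDD (increasing due date): #108 #115 #129 #122 #101 #136.
#108: 0→5
#115: 5→20
#129: 20→29

29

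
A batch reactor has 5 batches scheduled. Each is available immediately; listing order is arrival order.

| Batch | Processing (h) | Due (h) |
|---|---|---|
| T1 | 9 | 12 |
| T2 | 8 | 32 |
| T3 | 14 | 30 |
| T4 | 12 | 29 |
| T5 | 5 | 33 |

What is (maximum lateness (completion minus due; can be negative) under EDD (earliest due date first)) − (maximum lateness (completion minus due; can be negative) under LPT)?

EDD (increasing due date): T1 T4 T3 T2 T5.
T1: 0→9, due 12, lateness -3
T4: 9→21, due 29, lateness -8
T3: 21→35, due 30, lateness 5
T2: 35→43, due 32, lateness 11
T5: 43→48, due 33, lateness 15
Maximum = 15.
LPT (decreasing processing time): T3 T4 T1 T2 T5.
T3: 0→14, due 30, lateness -16
T4: 14→26, due 29, lateness -3
T1: 26→35, due 12, lateness 23
T2: 35→43, due 32, lateness 11
T5: 43→48, due 33, lateness 15
Maximum = 23.
Difference = 15 − 23 = -8.

-8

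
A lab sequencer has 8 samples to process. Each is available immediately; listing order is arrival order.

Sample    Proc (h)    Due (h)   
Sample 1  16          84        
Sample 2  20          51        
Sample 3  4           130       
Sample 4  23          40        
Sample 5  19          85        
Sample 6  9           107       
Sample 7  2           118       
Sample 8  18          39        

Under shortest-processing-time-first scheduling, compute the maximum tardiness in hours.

SPT (increasing processing time): Sample 7 Sample 3 Sample 6 Sample 1 Sample 8 Sample 5 Sample 2 Sample 4.
Sample 7: 0→2, due 118, tardiness 0
Sample 3: 2→6, due 130, tardiness 0
Sample 6: 6→15, due 107, tardiness 0
Sample 1: 15→31, due 84, tardiness 0
Sample 8: 31→49, due 39, tardiness 10
Sample 5: 49→68, due 85, tardiness 0
Sample 2: 68→88, due 51, tardiness 37
Sample 4: 88→111, due 40, tardiness 71
Maximum = 71.

71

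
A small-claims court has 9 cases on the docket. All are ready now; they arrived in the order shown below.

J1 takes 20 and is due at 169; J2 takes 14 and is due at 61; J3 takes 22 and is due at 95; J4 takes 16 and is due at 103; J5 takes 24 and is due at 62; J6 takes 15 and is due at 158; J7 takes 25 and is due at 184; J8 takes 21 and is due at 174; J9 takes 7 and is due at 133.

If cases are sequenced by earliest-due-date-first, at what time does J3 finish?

60

EDD (increasing due date): J2 J5 J3 J4 J9 J6 J1 J8 J7.
J2: 0→14
J5: 14→38
J3: 38→60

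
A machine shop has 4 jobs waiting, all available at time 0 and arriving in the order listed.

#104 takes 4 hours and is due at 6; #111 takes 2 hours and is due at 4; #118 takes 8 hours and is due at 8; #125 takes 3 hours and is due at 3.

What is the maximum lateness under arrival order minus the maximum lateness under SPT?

5

FIFO (arrival order): #104 #111 #118 #125.
#104: 0→4, due 6, lateness -2
#111: 4→6, due 4, lateness 2
#118: 6→14, due 8, lateness 6
#125: 14→17, due 3, lateness 14
Maximum = 14.
SPT (increasing processing time): #111 #125 #104 #118.
#111: 0→2, due 4, lateness -2
#125: 2→5, due 3, lateness 2
#104: 5→9, due 6, lateness 3
#118: 9→17, due 8, lateness 9
Maximum = 9.
Difference = 14 − 9 = 5.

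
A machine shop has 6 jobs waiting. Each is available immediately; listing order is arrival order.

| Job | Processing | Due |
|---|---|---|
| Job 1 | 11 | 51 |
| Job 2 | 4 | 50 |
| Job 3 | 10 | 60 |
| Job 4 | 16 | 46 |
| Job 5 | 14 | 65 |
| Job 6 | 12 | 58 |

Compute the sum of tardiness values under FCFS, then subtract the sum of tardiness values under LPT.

-13

FIFO (arrival order): Job 1 Job 2 Job 3 Job 4 Job 5 Job 6.
Job 1: 0→11, due 51, tardiness 0
Job 2: 11→15, due 50, tardiness 0
Job 3: 15→25, due 60, tardiness 0
Job 4: 25→41, due 46, tardiness 0
Job 5: 41→55, due 65, tardiness 0
Job 6: 55→67, due 58, tardiness 9
Sum = 0+0+0+0+0+9 = 9.
LPT (decreasing processing time): Job 4 Job 5 Job 6 Job 1 Job 3 Job 2.
Job 4: 0→16, due 46, tardiness 0
Job 5: 16→30, due 65, tardiness 0
Job 6: 30→42, due 58, tardiness 0
Job 1: 42→53, due 51, tardiness 2
Job 3: 53→63, due 60, tardiness 3
Job 2: 63→67, due 50, tardiness 17
Sum = 0+0+0+2+3+17 = 22.
Difference = 9 − 22 = -13.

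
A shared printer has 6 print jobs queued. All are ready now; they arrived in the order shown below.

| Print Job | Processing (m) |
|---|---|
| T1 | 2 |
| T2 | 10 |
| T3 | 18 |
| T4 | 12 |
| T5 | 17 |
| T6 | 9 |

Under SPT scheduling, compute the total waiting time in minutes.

SPT (increasing processing time): T1 T6 T2 T4 T5 T3.
T1: waits 0, runs 0→2
T6: waits 2, runs 2→11
T2: waits 11, runs 11→21
T4: waits 21, runs 21→33
T5: waits 33, runs 33→50
T3: waits 50, runs 50→68
Sum = 0+2+11+21+33+50 = 117.

117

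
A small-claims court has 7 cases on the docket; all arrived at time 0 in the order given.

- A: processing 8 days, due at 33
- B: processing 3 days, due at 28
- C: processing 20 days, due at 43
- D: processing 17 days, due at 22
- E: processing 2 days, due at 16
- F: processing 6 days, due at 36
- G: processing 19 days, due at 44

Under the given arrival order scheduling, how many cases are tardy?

FIFO (arrival order): A B C D E F G.
A: 0→8, due 33, tardiness 0
B: 8→11, due 28, tardiness 0
C: 11→31, due 43, tardiness 0
D: 31→48, due 22, tardiness 26
E: 48→50, due 16, tardiness 34
F: 50→56, due 36, tardiness 20
G: 56→75, due 44, tardiness 31
Late cases: 4.

4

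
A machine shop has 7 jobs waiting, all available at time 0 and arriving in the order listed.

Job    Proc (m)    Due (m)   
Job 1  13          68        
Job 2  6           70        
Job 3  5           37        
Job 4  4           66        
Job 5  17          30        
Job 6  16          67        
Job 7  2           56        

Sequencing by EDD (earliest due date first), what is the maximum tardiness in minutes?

0

EDD (increasing due date): Job 5 Job 3 Job 7 Job 4 Job 6 Job 1 Job 2.
Job 5: 0→17, due 30, tardiness 0
Job 3: 17→22, due 37, tardiness 0
Job 7: 22→24, due 56, tardiness 0
Job 4: 24→28, due 66, tardiness 0
Job 6: 28→44, due 67, tardiness 0
Job 1: 44→57, due 68, tardiness 0
Job 2: 57→63, due 70, tardiness 0
Maximum = 0.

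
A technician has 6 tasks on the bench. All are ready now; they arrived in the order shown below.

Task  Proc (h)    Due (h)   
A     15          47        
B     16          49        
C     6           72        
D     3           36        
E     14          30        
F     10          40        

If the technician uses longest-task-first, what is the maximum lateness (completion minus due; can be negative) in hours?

LPT (decreasing processing time): B A E F C D.
B: 0→16, due 49, lateness -33
A: 16→31, due 47, lateness -16
E: 31→45, due 30, lateness 15
F: 45→55, due 40, lateness 15
C: 55→61, due 72, lateness -11
D: 61→64, due 36, lateness 28
Maximum = 28.

28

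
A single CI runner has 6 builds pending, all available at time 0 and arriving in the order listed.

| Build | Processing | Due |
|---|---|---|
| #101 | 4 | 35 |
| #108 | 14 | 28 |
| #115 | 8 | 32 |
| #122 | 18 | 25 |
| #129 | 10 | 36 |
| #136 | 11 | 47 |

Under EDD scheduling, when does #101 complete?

EDD (increasing due date): #122 #108 #115 #101 #129 #136.
#122: 0→18
#108: 18→32
#115: 32→40
#101: 40→44

44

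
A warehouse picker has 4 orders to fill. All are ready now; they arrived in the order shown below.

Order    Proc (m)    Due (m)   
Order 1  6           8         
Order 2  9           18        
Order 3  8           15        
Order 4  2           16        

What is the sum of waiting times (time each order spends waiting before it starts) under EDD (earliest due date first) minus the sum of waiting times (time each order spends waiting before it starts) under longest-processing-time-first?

EDD (increasing due date): Order 1 Order 3 Order 4 Order 2.
Order 1: waits 0, runs 0→6
Order 3: waits 6, runs 6→14
Order 4: waits 14, runs 14→16
Order 2: waits 16, runs 16→25
Sum = 0+6+14+16 = 36.
LPT (decreasing processing time): Order 2 Order 3 Order 1 Order 4.
Order 2: waits 0, runs 0→9
Order 3: waits 9, runs 9→17
Order 1: waits 17, runs 17→23
Order 4: waits 23, runs 23→25
Sum = 0+9+17+23 = 49.
Difference = 36 − 49 = -13.

-13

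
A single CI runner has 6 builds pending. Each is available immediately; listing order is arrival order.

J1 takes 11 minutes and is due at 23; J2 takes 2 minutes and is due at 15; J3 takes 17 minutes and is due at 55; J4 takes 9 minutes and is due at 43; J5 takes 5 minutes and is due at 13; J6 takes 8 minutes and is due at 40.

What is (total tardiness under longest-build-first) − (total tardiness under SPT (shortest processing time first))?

72

LPT (decreasing processing time): J3 J1 J4 J6 J5 J2.
J3: 0→17, due 55, tardiness 0
J1: 17→28, due 23, tardiness 5
J4: 28→37, due 43, tardiness 0
J6: 37→45, due 40, tardiness 5
J5: 45→50, due 13, tardiness 37
J2: 50→52, due 15, tardiness 37
Sum = 0+5+0+5+37+37 = 84.
SPT (increasing processing time): J2 J5 J6 J4 J1 J3.
J2: 0→2, due 15, tardiness 0
J5: 2→7, due 13, tardiness 0
J6: 7→15, due 40, tardiness 0
J4: 15→24, due 43, tardiness 0
J1: 24→35, due 23, tardiness 12
J3: 35→52, due 55, tardiness 0
Sum = 0+0+0+0+12+0 = 12.
Difference = 84 − 12 = 72.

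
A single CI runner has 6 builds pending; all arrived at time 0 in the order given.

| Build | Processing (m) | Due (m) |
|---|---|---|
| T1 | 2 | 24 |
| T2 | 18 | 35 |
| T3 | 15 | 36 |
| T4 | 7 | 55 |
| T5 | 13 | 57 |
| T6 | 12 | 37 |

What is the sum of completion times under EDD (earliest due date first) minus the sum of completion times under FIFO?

4

EDD (increasing due date): T1 T2 T3 T6 T4 T5.
T1: 0→2
T2: 2→20
T3: 20→35
T6: 35→47
T4: 47→54
T5: 54→67
Sum = 2+20+35+47+54+67 = 225.
FIFO (arrival order): T1 T2 T3 T4 T5 T6.
T1: 0→2
T2: 2→20
T3: 20→35
T4: 35→42
T5: 42→55
T6: 55→67
Sum = 2+20+35+42+55+67 = 221.
Difference = 225 − 221 = 4.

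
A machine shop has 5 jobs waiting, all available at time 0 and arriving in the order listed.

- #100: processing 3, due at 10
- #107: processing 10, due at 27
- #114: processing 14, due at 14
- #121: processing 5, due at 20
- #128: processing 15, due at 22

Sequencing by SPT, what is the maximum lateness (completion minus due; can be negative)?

SPT (increasing processing time): #100 #121 #107 #114 #128.
#100: 0→3, due 10, lateness -7
#121: 3→8, due 20, lateness -12
#107: 8→18, due 27, lateness -9
#114: 18→32, due 14, lateness 18
#128: 32→47, due 22, lateness 25
Maximum = 25.

25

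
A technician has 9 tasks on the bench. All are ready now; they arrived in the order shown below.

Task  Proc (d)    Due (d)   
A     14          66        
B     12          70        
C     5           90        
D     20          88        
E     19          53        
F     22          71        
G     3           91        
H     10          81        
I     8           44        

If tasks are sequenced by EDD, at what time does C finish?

110

EDD (increasing due date): I E A B F H D C G.
I: 0→8
E: 8→27
A: 27→41
B: 41→53
F: 53→75
H: 75→85
D: 85→105
C: 105→110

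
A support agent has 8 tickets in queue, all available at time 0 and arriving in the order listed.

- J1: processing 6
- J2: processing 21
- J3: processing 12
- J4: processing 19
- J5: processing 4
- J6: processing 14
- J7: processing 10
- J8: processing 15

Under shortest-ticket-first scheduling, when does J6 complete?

46

SPT (increasing processing time): J5 J1 J7 J3 J6 J8 J4 J2.
J5: 0→4
J1: 4→10
J7: 10→20
J3: 20→32
J6: 32→46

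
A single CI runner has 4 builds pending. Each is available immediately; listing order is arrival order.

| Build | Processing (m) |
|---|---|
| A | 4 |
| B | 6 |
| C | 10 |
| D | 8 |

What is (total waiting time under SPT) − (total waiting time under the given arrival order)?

-2

SPT (increasing processing time): A B D C.
A: waits 0, runs 0→4
B: waits 4, runs 4→10
D: waits 10, runs 10→18
C: waits 18, runs 18→28
Sum = 0+4+10+18 = 32.
FIFO (arrival order): A B C D.
A: waits 0, runs 0→4
B: waits 4, runs 4→10
C: waits 10, runs 10→20
D: waits 20, runs 20→28
Sum = 0+4+10+20 = 34.
Difference = 32 − 34 = -2.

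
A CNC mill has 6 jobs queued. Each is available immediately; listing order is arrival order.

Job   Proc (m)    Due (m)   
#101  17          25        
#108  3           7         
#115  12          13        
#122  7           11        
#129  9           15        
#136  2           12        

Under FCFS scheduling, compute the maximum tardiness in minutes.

FIFO (arrival order): #101 #108 #115 #122 #129 #136.
#101: 0→17, due 25, tardiness 0
#108: 17→20, due 7, tardiness 13
#115: 20→32, due 13, tardiness 19
#122: 32→39, due 11, tardiness 28
#129: 39→48, due 15, tardiness 33
#136: 48→50, due 12, tardiness 38
Maximum = 38.

38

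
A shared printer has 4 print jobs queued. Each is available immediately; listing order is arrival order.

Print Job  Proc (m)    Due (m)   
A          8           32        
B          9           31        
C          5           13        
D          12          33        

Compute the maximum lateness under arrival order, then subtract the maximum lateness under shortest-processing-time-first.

FIFO (arrival order): A B C D.
A: 0→8, due 32, lateness -24
B: 8→17, due 31, lateness -14
C: 17→22, due 13, lateness 9
D: 22→34, due 33, lateness 1
Maximum = 9.
SPT (increasing processing time): C A B D.
C: 0→5, due 13, lateness -8
A: 5→13, due 32, lateness -19
B: 13→22, due 31, lateness -9
D: 22→34, due 33, lateness 1
Maximum = 1.
Difference = 9 − 1 = 8.

8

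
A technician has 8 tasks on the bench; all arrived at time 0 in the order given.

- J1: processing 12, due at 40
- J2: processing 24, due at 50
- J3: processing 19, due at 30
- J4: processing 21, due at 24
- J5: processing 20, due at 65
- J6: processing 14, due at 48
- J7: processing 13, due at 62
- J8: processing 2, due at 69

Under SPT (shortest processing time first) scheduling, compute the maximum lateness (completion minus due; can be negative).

77

SPT (increasing processing time): J8 J1 J7 J6 J3 J5 J4 J2.
J8: 0→2, due 69, lateness -67
J1: 2→14, due 40, lateness -26
J7: 14→27, due 62, lateness -35
J6: 27→41, due 48, lateness -7
J3: 41→60, due 30, lateness 30
J5: 60→80, due 65, lateness 15
J4: 80→101, due 24, lateness 77
J2: 101→125, due 50, lateness 75
Maximum = 77.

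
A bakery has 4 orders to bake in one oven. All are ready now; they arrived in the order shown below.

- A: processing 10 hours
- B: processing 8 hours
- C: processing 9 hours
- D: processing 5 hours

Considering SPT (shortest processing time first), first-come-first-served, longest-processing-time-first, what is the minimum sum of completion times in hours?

SPT (increasing processing time): D B C A.
D: 0→5
B: 5→13
C: 13→22
A: 22→32
Sum = 5+13+22+32 = 72.
FIFO (arrival order): A B C D.
A: 0→10
B: 10→18
C: 18→27
D: 27→32
Sum = 10+18+27+32 = 87.
LPT (decreasing processing time): A C B D.
A: 0→10
C: 10→19
B: 19→27
D: 27→32
Sum = 10+19+27+32 = 88.
SPT 72, FIFO 87, LPT 88 → minimum 72.

72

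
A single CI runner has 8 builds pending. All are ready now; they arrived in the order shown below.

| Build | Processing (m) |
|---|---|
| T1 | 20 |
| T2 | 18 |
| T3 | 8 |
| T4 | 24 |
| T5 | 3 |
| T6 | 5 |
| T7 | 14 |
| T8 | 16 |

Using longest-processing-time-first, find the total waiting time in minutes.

LPT (decreasing processing time): T4 T1 T2 T8 T7 T3 T6 T5.
T4: waits 0, runs 0→24
T1: waits 24, runs 24→44
T2: waits 44, runs 44→62
T8: waits 62, runs 62→78
T7: waits 78, runs 78→92
T3: waits 92, runs 92→100
T6: waits 100, runs 100→105
T5: waits 105, runs 105→108
Sum = 0+24+44+62+78+92+100+105 = 505.

505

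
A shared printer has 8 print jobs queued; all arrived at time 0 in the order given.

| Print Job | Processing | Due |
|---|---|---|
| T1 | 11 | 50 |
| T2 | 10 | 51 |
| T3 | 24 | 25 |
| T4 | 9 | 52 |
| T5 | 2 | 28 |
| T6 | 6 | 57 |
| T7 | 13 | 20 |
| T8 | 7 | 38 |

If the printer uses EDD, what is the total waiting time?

335

EDD (increasing due date): T7 T3 T5 T8 T1 T2 T4 T6.
T7: waits 0, runs 0→13
T3: waits 13, runs 13→37
T5: waits 37, runs 37→39
T8: waits 39, runs 39→46
T1: waits 46, runs 46→57
T2: waits 57, runs 57→67
T4: waits 67, runs 67→76
T6: waits 76, runs 76→82
Sum = 0+13+37+39+46+57+67+76 = 335.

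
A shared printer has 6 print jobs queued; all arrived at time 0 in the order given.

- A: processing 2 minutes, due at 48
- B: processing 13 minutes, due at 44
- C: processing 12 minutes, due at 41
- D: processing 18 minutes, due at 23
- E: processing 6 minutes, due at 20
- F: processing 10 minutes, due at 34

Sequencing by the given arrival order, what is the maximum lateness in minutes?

FIFO (arrival order): A B C D E F.
A: 0→2, due 48, lateness -46
B: 2→15, due 44, lateness -29
C: 15→27, due 41, lateness -14
D: 27→45, due 23, lateness 22
E: 45→51, due 20, lateness 31
F: 51→61, due 34, lateness 27
Maximum = 31.

31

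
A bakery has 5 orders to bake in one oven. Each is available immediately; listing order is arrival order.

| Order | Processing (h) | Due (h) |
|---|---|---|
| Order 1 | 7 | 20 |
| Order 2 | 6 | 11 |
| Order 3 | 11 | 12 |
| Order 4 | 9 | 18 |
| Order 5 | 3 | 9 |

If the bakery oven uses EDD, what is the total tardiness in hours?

35

EDD (increasing due date): Order 5 Order 2 Order 3 Order 4 Order 1.
Order 5: 0→3, due 9, tardiness 0
Order 2: 3→9, due 11, tardiness 0
Order 3: 9→20, due 12, tardiness 8
Order 4: 20→29, due 18, tardiness 11
Order 1: 29→36, due 20, tardiness 16
Sum = 0+0+8+11+16 = 35.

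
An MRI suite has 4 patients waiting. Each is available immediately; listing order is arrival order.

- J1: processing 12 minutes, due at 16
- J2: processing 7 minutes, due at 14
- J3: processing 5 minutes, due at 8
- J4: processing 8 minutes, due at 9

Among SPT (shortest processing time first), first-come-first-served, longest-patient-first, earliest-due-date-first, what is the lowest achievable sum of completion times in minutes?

69

SPT (increasing processing time): J3 J2 J4 J1.
J3: 0→5
J2: 5→12
J4: 12→20
J1: 20→32
Sum = 5+12+20+32 = 69.
FIFO (arrival order): J1 J2 J3 J4.
J1: 0→12
J2: 12→19
J3: 19→24
J4: 24→32
Sum = 12+19+24+32 = 87.
LPT (decreasing processing time): J1 J4 J2 J3.
J1: 0→12
J4: 12→20
J2: 20→27
J3: 27→32
Sum = 12+20+27+32 = 91.
EDD (increasing due date): J3 J4 J2 J1.
J3: 0→5
J4: 5→13
J2: 13→20
J1: 20→32
Sum = 5+13+20+32 = 70.
SPT 69, FIFO 87, LPT 91, EDD 70 → minimum 69.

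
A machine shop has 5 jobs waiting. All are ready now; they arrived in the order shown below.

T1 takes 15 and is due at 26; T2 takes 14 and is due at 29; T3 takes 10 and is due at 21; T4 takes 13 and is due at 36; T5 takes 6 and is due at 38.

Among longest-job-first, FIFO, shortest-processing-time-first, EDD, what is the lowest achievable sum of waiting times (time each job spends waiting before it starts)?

LPT (decreasing processing time): T1 T2 T4 T3 T5.
T1: waits 0, runs 0→15
T2: waits 15, runs 15→29
T4: waits 29, runs 29→42
T3: waits 42, runs 42→52
T5: waits 52, runs 52→58
Sum = 0+15+29+42+52 = 138.
FIFO (arrival order): T1 T2 T3 T4 T5.
T1: waits 0, runs 0→15
T2: waits 15, runs 15→29
T3: waits 29, runs 29→39
T4: waits 39, runs 39→52
T5: waits 52, runs 52→58
Sum = 0+15+29+39+52 = 135.
SPT (increasing processing time): T5 T3 T4 T2 T1.
T5: waits 0, runs 0→6
T3: waits 6, runs 6→16
T4: waits 16, runs 16→29
T2: waits 29, runs 29→43
T1: waits 43, runs 43→58
Sum = 0+6+16+29+43 = 94.
EDD (increasing due date): T3 T1 T2 T4 T5.
T3: waits 0, runs 0→10
T1: waits 10, runs 10→25
T2: waits 25, runs 25→39
T4: waits 39, runs 39→52
T5: waits 52, runs 52→58
Sum = 0+10+25+39+52 = 126.
LPT 138, FIFO 135, SPT 94, EDD 126 → minimum 94.

94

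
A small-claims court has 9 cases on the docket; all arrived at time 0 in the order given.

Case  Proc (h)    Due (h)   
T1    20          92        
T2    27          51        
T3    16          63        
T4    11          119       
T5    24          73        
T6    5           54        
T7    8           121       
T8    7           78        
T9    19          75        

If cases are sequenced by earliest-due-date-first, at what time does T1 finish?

118

EDD (increasing due date): T2 T6 T3 T5 T9 T8 T1 T4 T7.
T2: 0→27
T6: 27→32
T3: 32→48
T5: 48→72
T9: 72→91
T8: 91→98
T1: 98→118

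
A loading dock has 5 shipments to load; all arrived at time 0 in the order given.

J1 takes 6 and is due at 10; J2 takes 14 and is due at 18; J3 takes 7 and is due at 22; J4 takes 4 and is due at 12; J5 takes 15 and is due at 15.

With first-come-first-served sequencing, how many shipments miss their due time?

4

FIFO (arrival order): J1 J2 J3 J4 J5.
J1: 0→6, due 10, tardiness 0
J2: 6→20, due 18, tardiness 2
J3: 20→27, due 22, tardiness 5
J4: 27→31, due 12, tardiness 19
J5: 31→46, due 15, tardiness 31
Late shipments: 4.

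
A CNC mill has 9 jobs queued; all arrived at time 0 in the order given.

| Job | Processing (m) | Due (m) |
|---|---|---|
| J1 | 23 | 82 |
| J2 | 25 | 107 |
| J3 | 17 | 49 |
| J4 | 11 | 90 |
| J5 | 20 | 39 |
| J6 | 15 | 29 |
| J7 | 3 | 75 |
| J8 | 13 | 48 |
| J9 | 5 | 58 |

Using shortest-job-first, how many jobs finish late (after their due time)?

5

SPT (increasing processing time): J7 J9 J4 J8 J6 J3 J5 J1 J2.
J7: 0→3, due 75, tardiness 0
J9: 3→8, due 58, tardiness 0
J4: 8→19, due 90, tardiness 0
J8: 19→32, due 48, tardiness 0
J6: 32→47, due 29, tardiness 18
J3: 47→64, due 49, tardiness 15
J5: 64→84, due 39, tardiness 45
J1: 84→107, due 82, tardiness 25
J2: 107→132, due 107, tardiness 25
Late jobs: 5.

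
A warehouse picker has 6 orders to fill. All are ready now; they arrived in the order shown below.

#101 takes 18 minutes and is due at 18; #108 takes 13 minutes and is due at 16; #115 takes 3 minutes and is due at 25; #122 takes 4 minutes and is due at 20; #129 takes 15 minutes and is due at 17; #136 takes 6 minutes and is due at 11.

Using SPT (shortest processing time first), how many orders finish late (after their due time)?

SPT (increasing processing time): #115 #122 #136 #108 #129 #101.
#115: 0→3, due 25, tardiness 0
#122: 3→7, due 20, tardiness 0
#136: 7→13, due 11, tardiness 2
#108: 13→26, due 16, tardiness 10
#129: 26→41, due 17, tardiness 24
#101: 41→59, due 18, tardiness 41
Late orders: 4.

4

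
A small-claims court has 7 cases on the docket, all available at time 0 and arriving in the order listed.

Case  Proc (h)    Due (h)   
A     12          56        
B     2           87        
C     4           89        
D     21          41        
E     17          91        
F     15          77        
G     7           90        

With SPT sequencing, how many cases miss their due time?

1

SPT (increasing processing time): B C G A F E D.
B: 0→2, due 87, tardiness 0
C: 2→6, due 89, tardiness 0
G: 6→13, due 90, tardiness 0
A: 13→25, due 56, tardiness 0
F: 25→40, due 77, tardiness 0
E: 40→57, due 91, tardiness 0
D: 57→78, due 41, tardiness 37
Late cases: 1.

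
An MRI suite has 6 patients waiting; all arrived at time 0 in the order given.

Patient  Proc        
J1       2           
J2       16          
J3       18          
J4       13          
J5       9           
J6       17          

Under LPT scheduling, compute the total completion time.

LPT (decreasing processing time): J3 J6 J2 J4 J5 J1.
J3: 0→18
J6: 18→35
J2: 35→51
J4: 51→64
J5: 64→73
J1: 73→75
Sum = 18+35+51+64+73+75 = 316.

316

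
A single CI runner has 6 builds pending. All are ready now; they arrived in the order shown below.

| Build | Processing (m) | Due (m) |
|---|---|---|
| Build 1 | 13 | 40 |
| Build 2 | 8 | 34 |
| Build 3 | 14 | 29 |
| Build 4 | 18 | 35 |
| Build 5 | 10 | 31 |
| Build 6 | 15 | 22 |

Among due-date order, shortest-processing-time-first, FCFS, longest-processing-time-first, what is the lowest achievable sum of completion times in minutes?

240

EDD (increasing due date): Build 6 Build 3 Build 5 Build 2 Build 4 Build 1.
Build 6: 0→15
Build 3: 15→29
Build 5: 29→39
Build 2: 39→47
Build 4: 47→65
Build 1: 65→78
Sum = 15+29+39+47+65+78 = 273.
SPT (increasing processing time): Build 2 Build 5 Build 1 Build 3 Build 6 Build 4.
Build 2: 0→8
Build 5: 8→18
Build 1: 18→31
Build 3: 31→45
Build 6: 45→60
Build 4: 60→78
Sum = 8+18+31+45+60+78 = 240.
FIFO (arrival order): Build 1 Build 2 Build 3 Build 4 Build 5 Build 6.
Build 1: 0→13
Build 2: 13→21
Build 3: 21→35
Build 4: 35→53
Build 5: 53→63
Build 6: 63→78
Sum = 13+21+35+53+63+78 = 263.
LPT (decreasing processing time): Build 4 Build 6 Build 3 Build 1 Build 5 Build 2.
Build 4: 0→18
Build 6: 18→33
Build 3: 33→47
Build 1: 47→60
Build 5: 60→70
Build 2: 70→78
Sum = 18+33+47+60+70+78 = 306.
EDD 273, SPT 240, FIFO 263, LPT 306 → minimum 240.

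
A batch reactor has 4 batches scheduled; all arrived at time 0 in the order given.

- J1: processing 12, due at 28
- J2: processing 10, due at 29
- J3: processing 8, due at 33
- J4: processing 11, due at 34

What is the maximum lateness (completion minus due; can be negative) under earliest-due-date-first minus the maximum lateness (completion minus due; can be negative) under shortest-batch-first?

EDD (increasing due date): J1 J2 J3 J4.
J1: 0→12, due 28, lateness -16
J2: 12→22, due 29, lateness -7
J3: 22→30, due 33, lateness -3
J4: 30→41, due 34, lateness 7
Maximum = 7.
SPT (increasing processing time): J3 J2 J4 J1.
J3: 0→8, due 33, lateness -25
J2: 8→18, due 29, lateness -11
J4: 18→29, due 34, lateness -5
J1: 29→41, due 28, lateness 13
Maximum = 13.
Difference = 7 − 13 = -6.

-6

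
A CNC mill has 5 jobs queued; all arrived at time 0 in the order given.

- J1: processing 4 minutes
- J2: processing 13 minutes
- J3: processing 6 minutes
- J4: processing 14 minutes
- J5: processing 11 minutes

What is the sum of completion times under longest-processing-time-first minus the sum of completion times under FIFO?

42

LPT (decreasing processing time): J4 J2 J5 J3 J1.
J4: 0→14
J2: 14→27
J5: 27→38
J3: 38→44
J1: 44→48
Sum = 14+27+38+44+48 = 171.
FIFO (arrival order): J1 J2 J3 J4 J5.
J1: 0→4
J2: 4→17
J3: 17→23
J4: 23→37
J5: 37→48
Sum = 4+17+23+37+48 = 129.
Difference = 171 − 129 = 42.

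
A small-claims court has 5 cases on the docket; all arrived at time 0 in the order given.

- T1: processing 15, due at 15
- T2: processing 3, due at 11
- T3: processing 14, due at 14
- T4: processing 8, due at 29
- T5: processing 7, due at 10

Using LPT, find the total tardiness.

LPT (decreasing processing time): T1 T3 T4 T5 T2.
T1: 0→15, due 15, tardiness 0
T3: 15→29, due 14, tardiness 15
T4: 29→37, due 29, tardiness 8
T5: 37→44, due 10, tardiness 34
T2: 44→47, due 11, tardiness 36
Sum = 0+15+8+34+36 = 93.

93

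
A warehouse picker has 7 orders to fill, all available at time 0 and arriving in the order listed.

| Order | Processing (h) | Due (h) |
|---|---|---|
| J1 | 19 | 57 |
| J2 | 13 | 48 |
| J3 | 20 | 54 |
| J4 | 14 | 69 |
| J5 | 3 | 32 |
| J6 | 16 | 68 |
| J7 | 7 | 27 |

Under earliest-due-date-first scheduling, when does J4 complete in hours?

92

EDD (increasing due date): J7 J5 J2 J3 J1 J6 J4.
J7: 0→7
J5: 7→10
J2: 10→23
J3: 23→43
J1: 43→62
J6: 62→78
J4: 78→92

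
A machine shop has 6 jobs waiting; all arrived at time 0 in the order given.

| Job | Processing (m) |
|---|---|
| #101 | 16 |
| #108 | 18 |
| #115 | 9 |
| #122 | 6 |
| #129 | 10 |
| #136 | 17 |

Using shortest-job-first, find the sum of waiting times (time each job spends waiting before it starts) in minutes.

145

SPT (increasing processing time): #122 #115 #129 #101 #136 #108.
#122: waits 0, runs 0→6
#115: waits 6, runs 6→15
#129: waits 15, runs 15→25
#101: waits 25, runs 25→41
#136: waits 41, runs 41→58
#108: waits 58, runs 58→76
Sum = 0+6+15+25+41+58 = 145.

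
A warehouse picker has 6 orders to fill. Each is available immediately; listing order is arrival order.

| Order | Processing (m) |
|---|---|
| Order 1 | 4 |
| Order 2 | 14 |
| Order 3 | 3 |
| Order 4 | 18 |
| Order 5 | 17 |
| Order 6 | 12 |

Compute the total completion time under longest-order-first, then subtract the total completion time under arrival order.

LPT (decreasing processing time): Order 4 Order 5 Order 2 Order 6 Order 1 Order 3.
Order 4: 0→18
Order 5: 18→35
Order 2: 35→49
Order 6: 49→61
Order 1: 61→65
Order 3: 65→68
Sum = 18+35+49+61+65+68 = 296.
FIFO (arrival order): Order 1 Order 2 Order 3 Order 4 Order 5 Order 6.
Order 1: 0→4
Order 2: 4→18
Order 3: 18→21
Order 4: 21→39
Order 5: 39→56
Order 6: 56→68
Sum = 4+18+21+39+56+68 = 206.
Difference = 296 − 206 = 90.

90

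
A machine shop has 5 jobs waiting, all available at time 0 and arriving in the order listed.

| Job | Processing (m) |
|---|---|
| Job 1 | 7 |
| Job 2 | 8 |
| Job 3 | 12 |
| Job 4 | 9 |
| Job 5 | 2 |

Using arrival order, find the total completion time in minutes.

FIFO (arrival order): Job 1 Job 2 Job 3 Job 4 Job 5.
Job 1: 0→7
Job 2: 7→15
Job 3: 15→27
Job 4: 27→36
Job 5: 36→38
Sum = 7+15+27+36+38 = 123.

123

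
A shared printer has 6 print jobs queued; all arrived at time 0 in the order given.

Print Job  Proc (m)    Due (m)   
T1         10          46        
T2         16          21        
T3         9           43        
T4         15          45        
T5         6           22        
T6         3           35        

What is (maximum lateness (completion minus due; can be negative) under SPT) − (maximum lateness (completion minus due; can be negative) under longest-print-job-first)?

4

SPT (increasing processing time): T6 T5 T3 T1 T4 T2.
T6: 0→3, due 35, lateness -32
T5: 3→9, due 22, lateness -13
T3: 9→18, due 43, lateness -25
T1: 18→28, due 46, lateness -18
T4: 28→43, due 45, lateness -2
T2: 43→59, due 21, lateness 38
Maximum = 38.
LPT (decreasing processing time): T2 T4 T1 T3 T5 T6.
T2: 0→16, due 21, lateness -5
T4: 16→31, due 45, lateness -14
T1: 31→41, due 46, lateness -5
T3: 41→50, due 43, lateness 7
T5: 50→56, due 22, lateness 34
T6: 56→59, due 35, lateness 24
Maximum = 34.
Difference = 38 − 34 = 4.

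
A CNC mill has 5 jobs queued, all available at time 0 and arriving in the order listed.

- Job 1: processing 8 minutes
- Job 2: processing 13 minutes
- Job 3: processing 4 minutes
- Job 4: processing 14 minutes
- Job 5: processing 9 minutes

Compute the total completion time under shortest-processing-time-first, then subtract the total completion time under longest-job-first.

SPT (increasing processing time): Job 3 Job 1 Job 5 Job 2 Job 4.
Job 3: 0→4
Job 1: 4→12
Job 5: 12→21
Job 2: 21→34
Job 4: 34→48
Sum = 4+12+21+34+48 = 119.
LPT (decreasing processing time): Job 4 Job 2 Job 5 Job 1 Job 3.
Job 4: 0→14
Job 2: 14→27
Job 5: 27→36
Job 1: 36→44
Job 3: 44→48
Sum = 14+27+36+44+48 = 169.
Difference = 119 − 169 = -50.

-50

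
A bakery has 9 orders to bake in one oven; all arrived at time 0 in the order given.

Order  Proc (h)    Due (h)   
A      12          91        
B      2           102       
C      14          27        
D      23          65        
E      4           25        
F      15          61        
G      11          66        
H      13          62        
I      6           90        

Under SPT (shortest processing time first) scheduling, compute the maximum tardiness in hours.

35

SPT (increasing processing time): B E I G A H C F D.
B: 0→2, due 102, tardiness 0
E: 2→6, due 25, tardiness 0
I: 6→12, due 90, tardiness 0
G: 12→23, due 66, tardiness 0
A: 23→35, due 91, tardiness 0
H: 35→48, due 62, tardiness 0
C: 48→62, due 27, tardiness 35
F: 62→77, due 61, tardiness 16
D: 77→100, due 65, tardiness 35
Maximum = 35.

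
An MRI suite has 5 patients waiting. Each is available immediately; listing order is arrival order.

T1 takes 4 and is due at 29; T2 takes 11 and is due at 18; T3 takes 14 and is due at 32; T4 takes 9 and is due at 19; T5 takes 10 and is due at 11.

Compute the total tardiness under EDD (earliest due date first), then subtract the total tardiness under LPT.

-40

EDD (increasing due date): T5 T2 T4 T1 T3.
T5: 0→10, due 11, tardiness 0
T2: 10→21, due 18, tardiness 3
T4: 21→30, due 19, tardiness 11
T1: 30→34, due 29, tardiness 5
T3: 34→48, due 32, tardiness 16
Sum = 0+3+11+5+16 = 35.
LPT (decreasing processing time): T3 T2 T5 T4 T1.
T3: 0→14, due 32, tardiness 0
T2: 14→25, due 18, tardiness 7
T5: 25→35, due 11, tardiness 24
T4: 35→44, due 19, tardiness 25
T1: 44→48, due 29, tardiness 19
Sum = 0+7+24+25+19 = 75.
Difference = 35 − 75 = -40.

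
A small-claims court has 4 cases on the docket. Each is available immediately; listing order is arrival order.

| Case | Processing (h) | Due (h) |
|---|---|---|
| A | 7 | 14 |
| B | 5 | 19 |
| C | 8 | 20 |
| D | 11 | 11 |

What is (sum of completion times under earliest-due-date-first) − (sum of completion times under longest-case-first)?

EDD (increasing due date): D A B C.
D: 0→11
A: 11→18
B: 18→23
C: 23→31
Sum = 11+18+23+31 = 83.
LPT (decreasing processing time): D C A B.
D: 0→11
C: 11→19
A: 19→26
B: 26→31
Sum = 11+19+26+31 = 87.
Difference = 83 − 87 = -4.

-4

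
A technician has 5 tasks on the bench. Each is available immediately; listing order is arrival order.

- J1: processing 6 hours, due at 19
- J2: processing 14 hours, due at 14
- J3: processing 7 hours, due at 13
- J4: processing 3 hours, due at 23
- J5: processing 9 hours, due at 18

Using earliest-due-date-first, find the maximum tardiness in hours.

EDD (increasing due date): J3 J2 J5 J1 J4.
J3: 0→7, due 13, tardiness 0
J2: 7→21, due 14, tardiness 7
J5: 21→30, due 18, tardiness 12
J1: 30→36, due 19, tardiness 17
J4: 36→39, due 23, tardiness 16
Maximum = 17.

17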